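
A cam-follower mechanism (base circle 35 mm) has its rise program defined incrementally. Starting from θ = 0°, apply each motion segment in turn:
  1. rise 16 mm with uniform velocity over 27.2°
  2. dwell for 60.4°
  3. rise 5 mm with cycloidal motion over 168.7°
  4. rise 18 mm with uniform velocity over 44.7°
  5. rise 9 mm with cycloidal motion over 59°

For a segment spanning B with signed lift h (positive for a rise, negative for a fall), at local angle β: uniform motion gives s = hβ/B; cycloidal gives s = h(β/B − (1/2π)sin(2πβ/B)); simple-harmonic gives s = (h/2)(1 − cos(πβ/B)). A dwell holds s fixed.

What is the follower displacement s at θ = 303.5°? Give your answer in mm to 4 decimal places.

seg 1 [0°–27.2°] uniform, h=16: full span → s += 16 → s = 16.0000
seg 2 [27.2°–87.6°] dwell: s stays 16.0000
seg 3 [87.6°–256.3°] cycloidal, h=5: full span → s += 5 → s = 21.0000
seg 4 [256.3°–301°] uniform, h=18: full span → s += 18 → s = 39.0000
seg 5 [301°–360°] cycloidal, h=9: θ=303.5° here. β=2.5, B=59. 9·(0.0424 − sin(2π·0.0424)/(2π)) = 0.0045 → s = 39.0045

39.0045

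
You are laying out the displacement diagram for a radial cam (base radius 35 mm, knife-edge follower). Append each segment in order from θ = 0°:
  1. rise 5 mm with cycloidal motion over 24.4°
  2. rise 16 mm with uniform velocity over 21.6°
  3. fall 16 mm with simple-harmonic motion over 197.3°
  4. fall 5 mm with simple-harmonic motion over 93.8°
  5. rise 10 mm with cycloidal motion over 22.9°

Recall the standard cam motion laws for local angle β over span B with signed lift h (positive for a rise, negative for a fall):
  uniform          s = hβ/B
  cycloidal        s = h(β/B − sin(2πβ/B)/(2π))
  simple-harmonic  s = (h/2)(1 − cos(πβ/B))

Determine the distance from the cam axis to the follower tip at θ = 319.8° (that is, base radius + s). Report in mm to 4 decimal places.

seg 1 [0°–24.4°] cycloidal, h=5: full span → s += 5 → s = 5.0000
seg 2 [24.4°–46°] uniform, h=16: full span → s += 16 → s = 21.0000
seg 3 [46°–243.3°] simple-harmonic, h=-16: full span → s += -16 → s = 5.0000
seg 4 [243.3°–337.1°] simple-harmonic, h=-5: θ=319.8° here. β=76.5, B=93.8. -5/2·(1 − cos(π·0.8156)) = -4.5920 → s = 0.4080
radial distance = base radius + s = 35 + 0.4080 = 35.4080

35.4080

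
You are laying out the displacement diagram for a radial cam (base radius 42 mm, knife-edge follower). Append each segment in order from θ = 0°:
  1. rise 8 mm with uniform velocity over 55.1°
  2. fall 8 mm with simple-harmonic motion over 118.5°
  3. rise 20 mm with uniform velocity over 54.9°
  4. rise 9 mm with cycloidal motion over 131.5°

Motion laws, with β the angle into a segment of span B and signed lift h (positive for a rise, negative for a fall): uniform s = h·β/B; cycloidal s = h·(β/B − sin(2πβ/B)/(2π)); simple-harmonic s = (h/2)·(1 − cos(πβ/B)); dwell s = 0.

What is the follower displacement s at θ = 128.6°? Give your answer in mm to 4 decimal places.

seg 1 [0°–55.1°] uniform, h=8: full span → s += 8 → s = 8.0000
seg 2 [55.1°–173.6°] simple-harmonic, h=-8: θ=128.6° here. β=73.5, B=118.5. -8/2·(1 − cos(π·0.6203)) = -5.4755 → s = 2.5245

2.5245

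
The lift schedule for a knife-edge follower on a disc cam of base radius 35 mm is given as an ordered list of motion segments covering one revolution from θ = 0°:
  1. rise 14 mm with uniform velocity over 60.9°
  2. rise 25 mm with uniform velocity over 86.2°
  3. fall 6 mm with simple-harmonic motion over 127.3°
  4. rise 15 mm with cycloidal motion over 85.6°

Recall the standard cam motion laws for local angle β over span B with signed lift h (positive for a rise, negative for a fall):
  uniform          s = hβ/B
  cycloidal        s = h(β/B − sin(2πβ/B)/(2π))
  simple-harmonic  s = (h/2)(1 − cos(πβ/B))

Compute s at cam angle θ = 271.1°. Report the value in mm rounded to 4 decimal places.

seg 1 [0°–60.9°] uniform, h=14: full span → s += 14 → s = 14.0000
seg 2 [60.9°–147.1°] uniform, h=25: full span → s += 25 → s = 39.0000
seg 3 [147.1°–274.4°] simple-harmonic, h=-6: θ=271.1° here. β=124, B=127.3. -6/2·(1 − cos(π·0.9741)) = -5.9901 → s = 33.0099

33.0099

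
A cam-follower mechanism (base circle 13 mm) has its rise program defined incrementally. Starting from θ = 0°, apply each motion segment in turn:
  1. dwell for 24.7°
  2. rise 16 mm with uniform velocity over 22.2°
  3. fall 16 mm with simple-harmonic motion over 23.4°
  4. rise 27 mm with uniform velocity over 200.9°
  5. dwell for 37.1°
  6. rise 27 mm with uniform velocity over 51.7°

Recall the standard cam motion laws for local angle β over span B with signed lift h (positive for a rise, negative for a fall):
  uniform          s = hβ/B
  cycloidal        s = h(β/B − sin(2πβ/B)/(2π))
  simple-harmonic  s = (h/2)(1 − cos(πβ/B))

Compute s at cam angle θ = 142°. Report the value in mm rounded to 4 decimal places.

seg 1 [0°–24.7°] dwell: s stays 0.0000
seg 2 [24.7°–46.9°] uniform, h=16: full span → s += 16 → s = 16.0000
seg 3 [46.9°–70.3°] simple-harmonic, h=-16: full span → s += -16 → s = 0.0000
seg 4 [70.3°–271.2°] uniform, h=27: θ=142° here. β=71.7, B=200.9. 27·71.7/200.9 = 9.6361 → s = 9.6361

9.6361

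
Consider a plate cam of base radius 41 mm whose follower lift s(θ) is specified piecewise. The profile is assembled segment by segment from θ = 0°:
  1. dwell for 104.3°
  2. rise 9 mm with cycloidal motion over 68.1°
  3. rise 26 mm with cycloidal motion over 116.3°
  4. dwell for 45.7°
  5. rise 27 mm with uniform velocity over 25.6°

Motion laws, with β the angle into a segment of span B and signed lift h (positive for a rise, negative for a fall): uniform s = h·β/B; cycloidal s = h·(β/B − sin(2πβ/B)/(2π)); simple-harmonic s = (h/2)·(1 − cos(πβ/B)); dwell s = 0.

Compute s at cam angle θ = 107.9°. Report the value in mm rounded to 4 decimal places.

seg 1 [0°–104.3°] dwell: s stays 0.0000
seg 2 [104.3°–172.4°] cycloidal, h=9: θ=107.9° here. β=3.6, B=68.1. 9·(0.0529 − sin(2π·0.0529)/(2π)) = 0.0087 → s = 0.0087

0.0087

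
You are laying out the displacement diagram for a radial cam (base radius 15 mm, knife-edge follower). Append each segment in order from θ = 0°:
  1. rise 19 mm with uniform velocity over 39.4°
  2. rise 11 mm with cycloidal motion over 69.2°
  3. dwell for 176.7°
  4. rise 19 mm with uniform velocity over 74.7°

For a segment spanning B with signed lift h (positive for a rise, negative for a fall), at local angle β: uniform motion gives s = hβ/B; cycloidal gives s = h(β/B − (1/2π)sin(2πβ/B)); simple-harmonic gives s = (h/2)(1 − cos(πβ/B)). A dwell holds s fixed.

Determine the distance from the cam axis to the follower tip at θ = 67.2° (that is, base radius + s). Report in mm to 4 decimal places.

seg 1 [0°–39.4°] uniform, h=19: full span → s += 19 → s = 19.0000
seg 2 [39.4°–108.6°] cycloidal, h=11: θ=67.2° here. β=27.8, B=69.2. 11·(0.4017 − sin(2π·0.4017)/(2π)) = 3.4055 → s = 22.4055
radial distance = base radius + s = 15 + 22.4055 = 37.4055

37.4055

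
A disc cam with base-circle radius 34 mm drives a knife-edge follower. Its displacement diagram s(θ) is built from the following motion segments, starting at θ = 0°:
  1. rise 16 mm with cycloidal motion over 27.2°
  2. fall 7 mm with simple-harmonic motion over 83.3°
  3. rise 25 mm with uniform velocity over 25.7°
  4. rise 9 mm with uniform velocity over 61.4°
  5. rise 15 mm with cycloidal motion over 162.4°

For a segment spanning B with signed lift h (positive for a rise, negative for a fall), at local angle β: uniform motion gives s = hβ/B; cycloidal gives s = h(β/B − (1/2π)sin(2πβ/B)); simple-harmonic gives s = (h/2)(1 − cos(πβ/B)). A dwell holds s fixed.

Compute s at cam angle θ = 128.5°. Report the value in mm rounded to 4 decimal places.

seg 1 [0°–27.2°] cycloidal, h=16: full span → s += 16 → s = 16.0000
seg 2 [27.2°–110.5°] simple-harmonic, h=-7: full span → s += -7 → s = 9.0000
seg 3 [110.5°–136.2°] uniform, h=25: θ=128.5° here. β=18, B=25.7. 25·18/25.7 = 17.5097 → s = 26.5097

26.5097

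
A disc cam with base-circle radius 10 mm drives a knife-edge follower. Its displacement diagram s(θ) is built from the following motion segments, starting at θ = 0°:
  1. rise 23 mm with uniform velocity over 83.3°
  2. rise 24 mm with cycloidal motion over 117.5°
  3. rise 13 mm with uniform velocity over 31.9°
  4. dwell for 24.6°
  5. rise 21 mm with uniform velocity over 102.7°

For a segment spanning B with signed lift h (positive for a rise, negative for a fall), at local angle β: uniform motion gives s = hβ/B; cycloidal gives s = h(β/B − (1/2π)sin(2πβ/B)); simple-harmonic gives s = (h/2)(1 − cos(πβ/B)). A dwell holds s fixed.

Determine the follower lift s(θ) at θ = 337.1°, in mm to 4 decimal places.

seg 1 [0°–83.3°] uniform, h=23: full span → s += 23 → s = 23.0000
seg 2 [83.3°–200.8°] cycloidal, h=24: full span → s += 24 → s = 47.0000
seg 3 [200.8°–232.7°] uniform, h=13: full span → s += 13 → s = 60.0000
seg 4 [232.7°–257.3°] dwell: s stays 60.0000
seg 5 [257.3°–360°] uniform, h=21: θ=337.1° here. β=79.8, B=102.7. 21·79.8/102.7 = 16.3174 → s = 76.3174

76.3174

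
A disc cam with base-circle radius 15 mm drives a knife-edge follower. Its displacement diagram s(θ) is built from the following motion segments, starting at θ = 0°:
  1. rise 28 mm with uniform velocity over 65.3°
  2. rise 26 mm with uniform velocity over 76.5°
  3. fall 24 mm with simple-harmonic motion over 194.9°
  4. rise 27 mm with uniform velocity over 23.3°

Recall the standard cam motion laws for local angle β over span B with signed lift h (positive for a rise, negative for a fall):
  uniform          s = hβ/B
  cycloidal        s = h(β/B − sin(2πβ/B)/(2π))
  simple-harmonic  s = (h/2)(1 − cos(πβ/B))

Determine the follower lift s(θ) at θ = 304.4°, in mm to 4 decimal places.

seg 1 [0°–65.3°] uniform, h=28: full span → s += 28 → s = 28.0000
seg 2 [65.3°–141.8°] uniform, h=26: full span → s += 26 → s = 54.0000
seg 3 [141.8°–336.7°] simple-harmonic, h=-24: θ=304.4° here. β=162.6, B=194.9. -24/2·(1 − cos(π·0.8343)) = -22.4100 → s = 31.5900

31.5900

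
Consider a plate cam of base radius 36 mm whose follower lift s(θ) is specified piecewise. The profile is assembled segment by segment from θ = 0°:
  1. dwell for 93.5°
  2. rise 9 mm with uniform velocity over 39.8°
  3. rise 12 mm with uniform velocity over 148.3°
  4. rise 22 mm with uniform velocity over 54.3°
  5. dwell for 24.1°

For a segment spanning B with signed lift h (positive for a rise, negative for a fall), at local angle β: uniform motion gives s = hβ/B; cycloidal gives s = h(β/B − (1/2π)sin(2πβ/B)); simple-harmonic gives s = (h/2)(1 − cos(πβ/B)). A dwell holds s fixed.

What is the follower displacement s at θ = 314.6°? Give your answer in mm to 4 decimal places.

seg 1 [0°–93.5°] dwell: s stays 0.0000
seg 2 [93.5°–133.3°] uniform, h=9: full span → s += 9 → s = 9.0000
seg 3 [133.3°–281.6°] uniform, h=12: full span → s += 12 → s = 21.0000
seg 4 [281.6°–335.9°] uniform, h=22: θ=314.6° here. β=33, B=54.3. 22·33/54.3 = 13.3702 → s = 34.3702

34.3702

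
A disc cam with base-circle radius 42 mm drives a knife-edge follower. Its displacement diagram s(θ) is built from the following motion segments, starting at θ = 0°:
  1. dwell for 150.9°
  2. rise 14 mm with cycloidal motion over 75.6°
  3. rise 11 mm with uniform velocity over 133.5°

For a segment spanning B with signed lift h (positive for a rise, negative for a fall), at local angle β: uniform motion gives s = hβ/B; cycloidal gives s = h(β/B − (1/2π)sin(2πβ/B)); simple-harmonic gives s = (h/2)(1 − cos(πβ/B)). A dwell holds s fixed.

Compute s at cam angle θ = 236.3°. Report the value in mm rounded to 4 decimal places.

seg 1 [0°–150.9°] dwell: s stays 0.0000
seg 2 [150.9°–226.5°] cycloidal, h=14: full span → s += 14 → s = 14.0000
seg 3 [226.5°–360°] uniform, h=11: θ=236.3° here. β=9.8, B=133.5. 11·9.8/133.5 = 0.8075 → s = 14.8075

14.8075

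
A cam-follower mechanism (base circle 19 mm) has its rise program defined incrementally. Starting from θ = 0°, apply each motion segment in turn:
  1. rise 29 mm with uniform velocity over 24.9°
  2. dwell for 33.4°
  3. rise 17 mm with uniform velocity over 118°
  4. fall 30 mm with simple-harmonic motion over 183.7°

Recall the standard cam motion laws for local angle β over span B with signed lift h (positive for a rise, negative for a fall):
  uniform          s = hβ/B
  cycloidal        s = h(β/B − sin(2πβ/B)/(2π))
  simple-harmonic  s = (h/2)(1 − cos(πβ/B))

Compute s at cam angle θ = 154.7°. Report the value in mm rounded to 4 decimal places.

seg 1 [0°–24.9°] uniform, h=29: full span → s += 29 → s = 29.0000
seg 2 [24.9°–58.3°] dwell: s stays 29.0000
seg 3 [58.3°–176.3°] uniform, h=17: θ=154.7° here. β=96.4, B=118. 17·96.4/118 = 13.8881 → s = 42.8881

42.8881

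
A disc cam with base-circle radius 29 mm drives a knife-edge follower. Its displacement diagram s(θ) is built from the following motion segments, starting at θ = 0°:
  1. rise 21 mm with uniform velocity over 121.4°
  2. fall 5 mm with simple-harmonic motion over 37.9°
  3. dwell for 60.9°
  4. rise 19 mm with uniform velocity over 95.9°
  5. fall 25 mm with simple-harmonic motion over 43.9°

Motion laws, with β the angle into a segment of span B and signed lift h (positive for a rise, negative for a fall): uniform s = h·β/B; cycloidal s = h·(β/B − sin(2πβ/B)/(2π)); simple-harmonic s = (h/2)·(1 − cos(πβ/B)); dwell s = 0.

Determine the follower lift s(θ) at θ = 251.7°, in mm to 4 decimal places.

seg 1 [0°–121.4°] uniform, h=21: full span → s += 21 → s = 21.0000
seg 2 [121.4°–159.3°] simple-harmonic, h=-5: full span → s += -5 → s = 16.0000
seg 3 [159.3°–220.2°] dwell: s stays 16.0000
seg 4 [220.2°–316.1°] uniform, h=19: θ=251.7° here. β=31.5, B=95.9. 19·31.5/95.9 = 6.2409 → s = 22.2409

22.2409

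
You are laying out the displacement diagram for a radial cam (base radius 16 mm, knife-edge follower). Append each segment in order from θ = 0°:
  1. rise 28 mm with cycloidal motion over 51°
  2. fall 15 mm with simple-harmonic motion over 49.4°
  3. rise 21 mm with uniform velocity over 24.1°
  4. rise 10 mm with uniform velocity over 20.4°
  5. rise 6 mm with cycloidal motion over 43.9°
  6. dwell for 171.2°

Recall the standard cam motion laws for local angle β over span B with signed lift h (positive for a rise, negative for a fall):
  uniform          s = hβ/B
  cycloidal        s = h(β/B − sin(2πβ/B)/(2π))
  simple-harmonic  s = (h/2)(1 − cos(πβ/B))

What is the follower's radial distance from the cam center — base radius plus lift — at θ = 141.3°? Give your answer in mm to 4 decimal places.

seg 1 [0°–51°] cycloidal, h=28: full span → s += 28 → s = 28.0000
seg 2 [51°–100.4°] simple-harmonic, h=-15: full span → s += -15 → s = 13.0000
seg 3 [100.4°–124.5°] uniform, h=21: full span → s += 21 → s = 34.0000
seg 4 [124.5°–144.9°] uniform, h=10: θ=141.3° here. β=16.8, B=20.4. 10·16.8/20.4 = 8.2353 → s = 42.2353
radial distance = base radius + s = 16 + 42.2353 = 58.2353

58.2353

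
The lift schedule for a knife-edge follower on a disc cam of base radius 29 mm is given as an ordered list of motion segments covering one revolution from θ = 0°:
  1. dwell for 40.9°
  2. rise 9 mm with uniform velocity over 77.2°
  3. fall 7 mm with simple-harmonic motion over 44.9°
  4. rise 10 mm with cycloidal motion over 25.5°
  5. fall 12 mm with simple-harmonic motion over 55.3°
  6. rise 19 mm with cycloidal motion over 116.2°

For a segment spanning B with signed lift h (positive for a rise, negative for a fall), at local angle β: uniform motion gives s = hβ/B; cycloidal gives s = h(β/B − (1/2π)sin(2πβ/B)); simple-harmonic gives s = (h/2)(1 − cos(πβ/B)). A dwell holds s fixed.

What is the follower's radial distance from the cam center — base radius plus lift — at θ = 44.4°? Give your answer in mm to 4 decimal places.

seg 1 [0°–40.9°] dwell: s stays 0.0000
seg 2 [40.9°–118.1°] uniform, h=9: θ=44.4° here. β=3.5, B=77.2. 9·3.5/77.2 = 0.4080 → s = 0.4080
radial distance = base radius + s = 29 + 0.4080 = 29.4080

29.4080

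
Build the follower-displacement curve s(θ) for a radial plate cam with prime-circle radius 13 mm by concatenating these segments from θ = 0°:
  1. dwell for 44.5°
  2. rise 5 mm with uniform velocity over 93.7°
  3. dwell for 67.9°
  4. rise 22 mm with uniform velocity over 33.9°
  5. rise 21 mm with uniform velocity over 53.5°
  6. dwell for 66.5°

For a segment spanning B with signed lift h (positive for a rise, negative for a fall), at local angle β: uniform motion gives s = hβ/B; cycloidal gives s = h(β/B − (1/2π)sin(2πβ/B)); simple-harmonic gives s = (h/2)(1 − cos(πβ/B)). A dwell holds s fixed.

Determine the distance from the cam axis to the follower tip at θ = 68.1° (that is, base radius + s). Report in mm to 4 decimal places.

seg 1 [0°–44.5°] dwell: s stays 0.0000
seg 2 [44.5°–138.2°] uniform, h=5: θ=68.1° here. β=23.6, B=93.7. 5·23.6/93.7 = 1.2593 → s = 1.2593
radial distance = base radius + s = 13 + 1.2593 = 14.2593

14.2593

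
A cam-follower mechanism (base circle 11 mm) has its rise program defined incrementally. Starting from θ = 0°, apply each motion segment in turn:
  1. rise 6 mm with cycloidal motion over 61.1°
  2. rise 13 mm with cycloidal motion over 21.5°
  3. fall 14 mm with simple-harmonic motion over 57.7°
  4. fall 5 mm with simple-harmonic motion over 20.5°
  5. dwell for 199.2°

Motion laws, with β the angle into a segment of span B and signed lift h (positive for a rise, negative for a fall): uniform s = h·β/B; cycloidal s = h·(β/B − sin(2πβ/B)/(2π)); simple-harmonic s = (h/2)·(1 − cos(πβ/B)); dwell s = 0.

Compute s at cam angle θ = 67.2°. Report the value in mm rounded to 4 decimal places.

seg 1 [0°–61.1°] cycloidal, h=6: full span → s += 6 → s = 6.0000
seg 2 [61.1°–82.6°] cycloidal, h=13: θ=67.2° here. β=6.1, B=21.5. 13·(0.2837 − sin(2π·0.2837)/(2π)) = 1.6656 → s = 7.6656

7.6656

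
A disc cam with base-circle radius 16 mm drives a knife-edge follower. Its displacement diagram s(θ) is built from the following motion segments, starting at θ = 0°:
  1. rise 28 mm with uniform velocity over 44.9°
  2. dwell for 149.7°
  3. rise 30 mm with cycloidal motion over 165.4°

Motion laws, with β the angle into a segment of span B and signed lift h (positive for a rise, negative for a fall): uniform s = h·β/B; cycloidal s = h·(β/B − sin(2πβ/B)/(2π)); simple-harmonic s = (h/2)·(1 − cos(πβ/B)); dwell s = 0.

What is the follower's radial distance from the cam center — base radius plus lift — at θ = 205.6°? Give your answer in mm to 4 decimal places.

seg 1 [0°–44.9°] uniform, h=28: full span → s += 28 → s = 28.0000
seg 2 [44.9°–194.6°] dwell: s stays 28.0000
seg 3 [194.6°–360°] cycloidal, h=30: θ=205.6° here. β=11, B=165.4. 30·(0.0665 − sin(2π·0.0665)/(2π)) = 0.0576 → s = 28.0576
radial distance = base radius + s = 16 + 28.0576 = 44.0576

44.0576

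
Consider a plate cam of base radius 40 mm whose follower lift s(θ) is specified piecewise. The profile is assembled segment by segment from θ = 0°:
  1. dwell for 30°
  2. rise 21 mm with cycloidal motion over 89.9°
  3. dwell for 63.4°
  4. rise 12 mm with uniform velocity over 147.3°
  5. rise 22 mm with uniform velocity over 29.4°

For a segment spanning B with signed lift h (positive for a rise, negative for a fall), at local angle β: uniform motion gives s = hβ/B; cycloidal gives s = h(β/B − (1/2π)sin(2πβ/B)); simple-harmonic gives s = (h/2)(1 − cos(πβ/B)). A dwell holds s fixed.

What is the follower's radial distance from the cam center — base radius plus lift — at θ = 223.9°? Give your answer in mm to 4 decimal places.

seg 1 [0°–30°] dwell: s stays 0.0000
seg 2 [30°–119.9°] cycloidal, h=21: full span → s += 21 → s = 21.0000
seg 3 [119.9°–183.3°] dwell: s stays 21.0000
seg 4 [183.3°–330.6°] uniform, h=12: θ=223.9° here. β=40.6, B=147.3. 12·40.6/147.3 = 3.3075 → s = 24.3075
radial distance = base radius + s = 40 + 24.3075 = 64.3075

64.3075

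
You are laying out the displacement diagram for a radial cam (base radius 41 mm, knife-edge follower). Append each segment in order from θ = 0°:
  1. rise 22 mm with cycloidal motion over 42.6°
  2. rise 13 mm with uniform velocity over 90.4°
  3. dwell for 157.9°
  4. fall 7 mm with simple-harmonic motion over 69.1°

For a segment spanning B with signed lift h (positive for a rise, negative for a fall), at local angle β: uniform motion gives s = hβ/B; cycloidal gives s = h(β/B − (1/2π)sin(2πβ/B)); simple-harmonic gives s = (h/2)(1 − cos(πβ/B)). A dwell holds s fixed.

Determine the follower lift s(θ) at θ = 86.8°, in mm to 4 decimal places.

seg 1 [0°–42.6°] cycloidal, h=22: full span → s += 22 → s = 22.0000
seg 2 [42.6°–133°] uniform, h=13: θ=86.8° here. β=44.2, B=90.4. 13·44.2/90.4 = 6.3562 → s = 28.3562

28.3562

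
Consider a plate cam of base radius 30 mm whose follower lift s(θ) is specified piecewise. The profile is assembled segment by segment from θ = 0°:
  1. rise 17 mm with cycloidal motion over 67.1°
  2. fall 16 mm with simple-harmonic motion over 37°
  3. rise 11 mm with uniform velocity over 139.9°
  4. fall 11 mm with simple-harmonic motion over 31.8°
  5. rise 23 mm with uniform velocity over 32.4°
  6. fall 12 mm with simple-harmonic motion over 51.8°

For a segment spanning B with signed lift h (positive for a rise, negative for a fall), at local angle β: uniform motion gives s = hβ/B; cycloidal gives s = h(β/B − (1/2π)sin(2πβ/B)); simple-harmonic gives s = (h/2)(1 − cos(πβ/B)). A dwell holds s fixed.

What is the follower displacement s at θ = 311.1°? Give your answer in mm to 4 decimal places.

seg 1 [0°–67.1°] cycloidal, h=17: full span → s += 17 → s = 17.0000
seg 2 [67.1°–104.1°] simple-harmonic, h=-16: full span → s += -16 → s = 1.0000
seg 3 [104.1°–244°] uniform, h=11: full span → s += 11 → s = 12.0000
seg 4 [244°–275.8°] simple-harmonic, h=-11: full span → s += -11 → s = 1.0000
seg 5 [275.8°–308.2°] uniform, h=23: full span → s += 23 → s = 24.0000
seg 6 [308.2°–360°] simple-harmonic, h=-12: θ=311.1° here. β=2.9, B=51.8. -12/2·(1 − cos(π·0.0560)) = -0.0926 → s = 23.9074

23.9074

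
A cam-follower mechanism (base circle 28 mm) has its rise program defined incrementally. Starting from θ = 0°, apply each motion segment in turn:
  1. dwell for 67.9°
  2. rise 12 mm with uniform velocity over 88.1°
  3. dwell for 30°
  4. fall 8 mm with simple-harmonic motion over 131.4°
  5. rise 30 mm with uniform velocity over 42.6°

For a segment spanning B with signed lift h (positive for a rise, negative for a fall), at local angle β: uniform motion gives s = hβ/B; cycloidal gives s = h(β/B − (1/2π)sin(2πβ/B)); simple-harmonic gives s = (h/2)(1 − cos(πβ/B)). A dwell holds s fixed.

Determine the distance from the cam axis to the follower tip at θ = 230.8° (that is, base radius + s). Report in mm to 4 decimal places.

seg 1 [0°–67.9°] dwell: s stays 0.0000
seg 2 [67.9°–156°] uniform, h=12: full span → s += 12 → s = 12.0000
seg 3 [156°–186°] dwell: s stays 12.0000
seg 4 [186°–317.4°] simple-harmonic, h=-8: θ=230.8° here. β=44.8, B=131.4. -8/2·(1 − cos(π·0.3409)) = -2.0834 → s = 9.9166
radial distance = base radius + s = 28 + 9.9166 = 37.9166

37.9166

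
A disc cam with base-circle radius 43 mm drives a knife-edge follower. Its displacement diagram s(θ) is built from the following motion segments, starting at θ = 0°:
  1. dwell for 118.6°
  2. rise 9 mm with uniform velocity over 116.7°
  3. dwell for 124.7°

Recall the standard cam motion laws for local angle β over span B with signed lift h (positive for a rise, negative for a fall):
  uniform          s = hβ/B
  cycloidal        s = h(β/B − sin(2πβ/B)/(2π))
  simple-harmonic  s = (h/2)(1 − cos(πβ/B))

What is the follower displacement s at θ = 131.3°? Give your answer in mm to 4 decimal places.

seg 1 [0°–118.6°] dwell: s stays 0.0000
seg 2 [118.6°–235.3°] uniform, h=9: θ=131.3° here. β=12.7, B=116.7. 9·12.7/116.7 = 0.9794 → s = 0.9794

0.9794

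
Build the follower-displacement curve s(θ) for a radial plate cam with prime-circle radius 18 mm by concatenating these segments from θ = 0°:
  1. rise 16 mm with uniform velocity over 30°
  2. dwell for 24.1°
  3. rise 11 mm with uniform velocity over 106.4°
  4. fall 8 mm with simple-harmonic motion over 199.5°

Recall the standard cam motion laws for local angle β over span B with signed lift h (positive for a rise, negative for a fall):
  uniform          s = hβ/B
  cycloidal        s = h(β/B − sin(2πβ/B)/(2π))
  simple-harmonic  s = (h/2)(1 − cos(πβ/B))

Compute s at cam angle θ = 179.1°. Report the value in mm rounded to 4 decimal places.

seg 1 [0°–30°] uniform, h=16: full span → s += 16 → s = 16.0000
seg 2 [30°–54.1°] dwell: s stays 16.0000
seg 3 [54.1°–160.5°] uniform, h=11: full span → s += 11 → s = 27.0000
seg 4 [160.5°–360°] simple-harmonic, h=-8: θ=179.1° here. β=18.6, B=199.5. -8/2·(1 − cos(π·0.0932)) = -0.1704 → s = 26.8296

26.8296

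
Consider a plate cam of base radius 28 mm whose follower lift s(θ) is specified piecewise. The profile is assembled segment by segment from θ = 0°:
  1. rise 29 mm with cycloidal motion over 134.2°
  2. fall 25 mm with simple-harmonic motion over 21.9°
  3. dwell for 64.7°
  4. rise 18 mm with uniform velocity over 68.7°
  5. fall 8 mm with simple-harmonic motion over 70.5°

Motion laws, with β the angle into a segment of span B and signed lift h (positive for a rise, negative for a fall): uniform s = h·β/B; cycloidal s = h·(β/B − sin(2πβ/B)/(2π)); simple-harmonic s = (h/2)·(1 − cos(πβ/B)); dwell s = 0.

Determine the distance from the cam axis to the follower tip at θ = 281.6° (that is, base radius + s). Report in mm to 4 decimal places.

seg 1 [0°–134.2°] cycloidal, h=29: full span → s += 29 → s = 29.0000
seg 2 [134.2°–156.1°] simple-harmonic, h=-25: full span → s += -25 → s = 4.0000
seg 3 [156.1°–220.8°] dwell: s stays 4.0000
seg 4 [220.8°–289.5°] uniform, h=18: θ=281.6° here. β=60.8, B=68.7. 18·60.8/68.7 = 15.9301 → s = 19.9301
radial distance = base radius + s = 28 + 19.9301 = 47.9301

47.9301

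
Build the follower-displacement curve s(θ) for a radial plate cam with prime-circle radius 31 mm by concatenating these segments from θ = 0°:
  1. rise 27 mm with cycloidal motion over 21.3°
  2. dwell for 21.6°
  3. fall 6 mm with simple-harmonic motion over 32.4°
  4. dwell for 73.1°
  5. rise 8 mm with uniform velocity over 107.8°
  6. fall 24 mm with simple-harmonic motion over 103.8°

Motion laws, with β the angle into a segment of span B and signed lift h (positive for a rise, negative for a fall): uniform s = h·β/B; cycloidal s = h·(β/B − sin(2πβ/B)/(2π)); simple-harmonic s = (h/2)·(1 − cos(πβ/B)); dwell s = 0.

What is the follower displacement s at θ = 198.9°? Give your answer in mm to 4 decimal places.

seg 1 [0°–21.3°] cycloidal, h=27: full span → s += 27 → s = 27.0000
seg 2 [21.3°–42.9°] dwell: s stays 27.0000
seg 3 [42.9°–75.3°] simple-harmonic, h=-6: full span → s += -6 → s = 21.0000
seg 4 [75.3°–148.4°] dwell: s stays 21.0000
seg 5 [148.4°–256.2°] uniform, h=8: θ=198.9° here. β=50.5, B=107.8. 8·50.5/107.8 = 3.7477 → s = 24.7477

24.7477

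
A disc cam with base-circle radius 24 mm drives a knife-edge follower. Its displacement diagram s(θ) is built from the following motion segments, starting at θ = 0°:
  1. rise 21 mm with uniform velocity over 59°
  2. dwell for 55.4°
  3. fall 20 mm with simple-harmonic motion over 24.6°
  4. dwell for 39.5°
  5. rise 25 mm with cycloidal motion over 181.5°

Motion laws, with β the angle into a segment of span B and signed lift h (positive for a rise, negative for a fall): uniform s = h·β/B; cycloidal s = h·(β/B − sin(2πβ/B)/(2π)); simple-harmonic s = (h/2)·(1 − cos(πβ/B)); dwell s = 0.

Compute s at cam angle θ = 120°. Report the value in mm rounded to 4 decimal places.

seg 1 [0°–59°] uniform, h=21: full span → s += 21 → s = 21.0000
seg 2 [59°–114.4°] dwell: s stays 21.0000
seg 3 [114.4°–139°] simple-harmonic, h=-20: θ=120° here. β=5.6, B=24.6. -20/2·(1 − cos(π·0.2276)) = -2.4501 → s = 18.5499

18.5499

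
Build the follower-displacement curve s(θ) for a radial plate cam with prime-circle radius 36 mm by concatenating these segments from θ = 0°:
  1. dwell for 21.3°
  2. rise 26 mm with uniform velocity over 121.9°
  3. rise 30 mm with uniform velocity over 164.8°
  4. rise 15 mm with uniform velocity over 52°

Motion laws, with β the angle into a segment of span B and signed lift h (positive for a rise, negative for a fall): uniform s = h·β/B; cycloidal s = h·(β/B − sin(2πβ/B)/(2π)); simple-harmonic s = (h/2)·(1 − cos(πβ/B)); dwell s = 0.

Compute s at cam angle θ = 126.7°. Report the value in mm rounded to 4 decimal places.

seg 1 [0°–21.3°] dwell: s stays 0.0000
seg 2 [21.3°–143.2°] uniform, h=26: θ=126.7° here. β=105.4, B=121.9. 26·105.4/121.9 = 22.4807 → s = 22.4807

22.4807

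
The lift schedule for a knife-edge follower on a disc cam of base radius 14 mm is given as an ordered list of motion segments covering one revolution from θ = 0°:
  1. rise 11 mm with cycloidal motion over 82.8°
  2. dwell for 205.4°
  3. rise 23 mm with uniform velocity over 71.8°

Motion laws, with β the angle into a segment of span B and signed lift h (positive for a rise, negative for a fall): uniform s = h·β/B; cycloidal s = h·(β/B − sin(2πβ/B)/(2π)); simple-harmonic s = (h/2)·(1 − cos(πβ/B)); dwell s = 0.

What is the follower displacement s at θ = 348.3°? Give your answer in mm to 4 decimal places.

seg 1 [0°–82.8°] cycloidal, h=11: full span → s += 11 → s = 11.0000
seg 2 [82.8°–288.2°] dwell: s stays 11.0000
seg 3 [288.2°–360°] uniform, h=23: θ=348.3° here. β=60.1, B=71.8. 23·60.1/71.8 = 19.2521 → s = 30.2521

30.2521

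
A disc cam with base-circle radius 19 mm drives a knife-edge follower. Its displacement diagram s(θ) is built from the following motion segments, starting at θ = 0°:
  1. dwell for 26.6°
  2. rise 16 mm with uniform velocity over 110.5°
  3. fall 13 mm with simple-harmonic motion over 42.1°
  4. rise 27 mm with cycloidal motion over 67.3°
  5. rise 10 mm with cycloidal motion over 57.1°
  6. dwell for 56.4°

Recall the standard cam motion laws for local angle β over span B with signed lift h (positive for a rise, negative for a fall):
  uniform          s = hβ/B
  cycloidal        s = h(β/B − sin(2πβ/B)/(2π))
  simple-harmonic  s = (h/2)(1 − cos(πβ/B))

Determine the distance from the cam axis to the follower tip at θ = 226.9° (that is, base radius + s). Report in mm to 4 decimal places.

seg 1 [0°–26.6°] dwell: s stays 0.0000
seg 2 [26.6°–137.1°] uniform, h=16: full span → s += 16 → s = 16.0000
seg 3 [137.1°–179.2°] simple-harmonic, h=-13: full span → s += -13 → s = 3.0000
seg 4 [179.2°–246.5°] cycloidal, h=27: θ=226.9° here. β=47.7, B=67.3. 27·(0.7088 − sin(2π·0.7088)/(2π)) = 23.2905 → s = 26.2905
radial distance = base radius + s = 19 + 26.2905 = 45.2905

45.2905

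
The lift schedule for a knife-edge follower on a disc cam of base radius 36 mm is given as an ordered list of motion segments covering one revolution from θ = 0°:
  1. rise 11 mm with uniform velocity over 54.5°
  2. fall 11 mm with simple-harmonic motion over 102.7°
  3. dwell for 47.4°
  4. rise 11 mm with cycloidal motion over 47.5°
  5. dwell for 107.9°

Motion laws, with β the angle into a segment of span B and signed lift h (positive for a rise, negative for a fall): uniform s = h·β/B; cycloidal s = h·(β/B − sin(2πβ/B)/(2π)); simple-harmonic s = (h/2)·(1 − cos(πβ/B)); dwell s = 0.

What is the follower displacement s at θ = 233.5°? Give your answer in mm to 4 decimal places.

seg 1 [0°–54.5°] uniform, h=11: full span → s += 11 → s = 11.0000
seg 2 [54.5°–157.2°] simple-harmonic, h=-11: full span → s += -11 → s = 0.0000
seg 3 [157.2°–204.6°] dwell: s stays 0.0000
seg 4 [204.6°–252.1°] cycloidal, h=11: θ=233.5° here. β=28.9, B=47.5. 11·(0.6084 − sin(2π·0.6084)/(2π)) = 7.7951 → s = 7.7951

7.7951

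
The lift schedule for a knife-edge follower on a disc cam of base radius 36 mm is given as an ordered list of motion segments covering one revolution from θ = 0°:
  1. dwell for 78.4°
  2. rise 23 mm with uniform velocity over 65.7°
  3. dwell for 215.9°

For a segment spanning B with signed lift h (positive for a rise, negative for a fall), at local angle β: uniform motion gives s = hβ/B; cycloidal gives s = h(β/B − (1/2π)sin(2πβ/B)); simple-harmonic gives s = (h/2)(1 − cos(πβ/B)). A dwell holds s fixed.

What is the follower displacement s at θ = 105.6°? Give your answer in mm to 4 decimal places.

seg 1 [0°–78.4°] dwell: s stays 0.0000
seg 2 [78.4°–144.1°] uniform, h=23: θ=105.6° here. β=27.2, B=65.7. 23·27.2/65.7 = 9.5221 → s = 9.5221

9.5221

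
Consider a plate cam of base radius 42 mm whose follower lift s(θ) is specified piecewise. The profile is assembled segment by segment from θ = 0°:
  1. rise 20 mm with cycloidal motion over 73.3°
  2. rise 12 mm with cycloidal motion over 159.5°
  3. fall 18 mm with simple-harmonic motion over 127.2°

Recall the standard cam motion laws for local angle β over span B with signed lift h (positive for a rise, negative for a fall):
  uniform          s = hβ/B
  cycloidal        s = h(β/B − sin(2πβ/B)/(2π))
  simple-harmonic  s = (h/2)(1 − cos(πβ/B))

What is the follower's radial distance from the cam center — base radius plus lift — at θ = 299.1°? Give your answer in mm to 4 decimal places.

seg 1 [0°–73.3°] cycloidal, h=20: full span → s += 20 → s = 20.0000
seg 2 [73.3°–232.8°] cycloidal, h=12: full span → s += 12 → s = 32.0000
seg 3 [232.8°–360°] simple-harmonic, h=-18: θ=299.1° here. β=66.3, B=127.2. -18/2·(1 − cos(π·0.5212)) = -9.5997 → s = 22.4003
radial distance = base radius + s = 42 + 22.4003 = 64.4003

64.4003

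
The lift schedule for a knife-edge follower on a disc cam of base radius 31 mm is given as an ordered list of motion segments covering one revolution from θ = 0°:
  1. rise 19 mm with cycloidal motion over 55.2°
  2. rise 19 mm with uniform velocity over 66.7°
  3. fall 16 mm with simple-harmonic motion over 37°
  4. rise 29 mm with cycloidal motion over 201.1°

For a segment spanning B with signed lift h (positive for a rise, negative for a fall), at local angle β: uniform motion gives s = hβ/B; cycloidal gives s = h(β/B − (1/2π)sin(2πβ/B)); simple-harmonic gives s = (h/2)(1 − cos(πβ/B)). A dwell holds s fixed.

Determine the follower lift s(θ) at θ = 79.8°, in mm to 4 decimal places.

seg 1 [0°–55.2°] cycloidal, h=19: full span → s += 19 → s = 19.0000
seg 2 [55.2°–121.9°] uniform, h=19: θ=79.8° here. β=24.6, B=66.7. 19·24.6/66.7 = 7.0075 → s = 26.0075

26.0075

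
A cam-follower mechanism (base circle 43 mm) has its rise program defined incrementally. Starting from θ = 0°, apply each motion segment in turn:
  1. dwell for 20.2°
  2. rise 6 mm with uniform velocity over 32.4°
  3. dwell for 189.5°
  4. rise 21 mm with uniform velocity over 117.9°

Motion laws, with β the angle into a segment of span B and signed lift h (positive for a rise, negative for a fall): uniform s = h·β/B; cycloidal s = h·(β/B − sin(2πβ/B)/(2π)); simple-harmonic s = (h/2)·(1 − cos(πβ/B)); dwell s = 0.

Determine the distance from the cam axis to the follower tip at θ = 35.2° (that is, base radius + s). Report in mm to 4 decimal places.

seg 1 [0°–20.2°] dwell: s stays 0.0000
seg 2 [20.2°–52.6°] uniform, h=6: θ=35.2° here. β=15, B=32.4. 6·15/32.4 = 2.7778 → s = 2.7778
radial distance = base radius + s = 43 + 2.7778 = 45.7778

45.7778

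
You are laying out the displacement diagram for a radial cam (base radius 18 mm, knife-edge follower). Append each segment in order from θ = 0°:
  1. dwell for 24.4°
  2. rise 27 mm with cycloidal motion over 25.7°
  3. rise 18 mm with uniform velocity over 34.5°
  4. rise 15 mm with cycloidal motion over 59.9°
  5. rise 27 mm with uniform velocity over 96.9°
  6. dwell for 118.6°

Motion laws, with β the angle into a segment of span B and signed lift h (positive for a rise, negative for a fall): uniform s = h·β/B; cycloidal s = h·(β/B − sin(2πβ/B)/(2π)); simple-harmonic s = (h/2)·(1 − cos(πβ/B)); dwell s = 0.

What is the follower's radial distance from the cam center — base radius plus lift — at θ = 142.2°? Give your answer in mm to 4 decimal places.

seg 1 [0°–24.4°] dwell: s stays 0.0000
seg 2 [24.4°–50.1°] cycloidal, h=27: full span → s += 27 → s = 27.0000
seg 3 [50.1°–84.6°] uniform, h=18: full span → s += 18 → s = 45.0000
seg 4 [84.6°–144.5°] cycloidal, h=15: θ=142.2° here. β=57.6, B=59.9. 15·(0.9616 − sin(2π·0.9616)/(2π)) = 14.9944 → s = 59.9944
radial distance = base radius + s = 18 + 59.9944 = 77.9944

77.9944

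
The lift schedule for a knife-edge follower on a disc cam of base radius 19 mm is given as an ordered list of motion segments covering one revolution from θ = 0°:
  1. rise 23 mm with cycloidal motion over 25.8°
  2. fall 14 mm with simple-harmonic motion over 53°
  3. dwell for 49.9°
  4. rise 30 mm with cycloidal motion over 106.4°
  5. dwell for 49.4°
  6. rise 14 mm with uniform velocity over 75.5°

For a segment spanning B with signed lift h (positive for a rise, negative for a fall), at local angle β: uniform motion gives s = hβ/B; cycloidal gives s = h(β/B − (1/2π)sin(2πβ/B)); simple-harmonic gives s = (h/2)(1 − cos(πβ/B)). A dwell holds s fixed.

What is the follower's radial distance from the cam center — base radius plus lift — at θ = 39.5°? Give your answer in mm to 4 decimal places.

seg 1 [0°–25.8°] cycloidal, h=23: full span → s += 23 → s = 23.0000
seg 2 [25.8°–78.8°] simple-harmonic, h=-14: θ=39.5° here. β=13.7, B=53. -14/2·(1 − cos(π·0.2585)) = -2.1840 → s = 20.8160
radial distance = base radius + s = 19 + 20.8160 = 39.8160

39.8160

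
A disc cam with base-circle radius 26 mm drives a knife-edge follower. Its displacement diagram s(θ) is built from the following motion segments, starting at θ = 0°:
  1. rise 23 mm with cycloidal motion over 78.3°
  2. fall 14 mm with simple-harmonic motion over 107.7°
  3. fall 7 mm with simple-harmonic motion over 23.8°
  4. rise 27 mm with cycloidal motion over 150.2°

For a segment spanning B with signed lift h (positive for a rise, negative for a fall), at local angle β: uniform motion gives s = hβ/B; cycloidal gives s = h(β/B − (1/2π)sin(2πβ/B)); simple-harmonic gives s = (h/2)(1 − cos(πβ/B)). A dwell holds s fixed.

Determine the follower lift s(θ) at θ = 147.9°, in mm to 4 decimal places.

seg 1 [0°–78.3°] cycloidal, h=23: full span → s += 23 → s = 23.0000
seg 2 [78.3°–186°] simple-harmonic, h=-14: θ=147.9° here. β=69.6, B=107.7. -14/2·(1 − cos(π·0.6462)) = -10.1040 → s = 12.8960

12.8960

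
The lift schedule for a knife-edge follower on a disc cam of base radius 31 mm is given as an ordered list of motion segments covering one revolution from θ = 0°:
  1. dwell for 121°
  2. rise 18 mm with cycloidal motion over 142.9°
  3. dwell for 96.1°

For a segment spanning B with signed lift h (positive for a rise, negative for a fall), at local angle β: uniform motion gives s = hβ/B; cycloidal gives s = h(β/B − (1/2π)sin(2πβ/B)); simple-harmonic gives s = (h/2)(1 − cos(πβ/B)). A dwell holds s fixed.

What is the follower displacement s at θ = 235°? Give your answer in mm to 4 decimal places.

seg 1 [0°–121°] dwell: s stays 0.0000
seg 2 [121°–263.9°] cycloidal, h=18: θ=235° here. β=114, B=142.9. 18·(0.7978 − sin(2π·0.7978)/(2π)) = 17.0965 → s = 17.0965

17.0965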